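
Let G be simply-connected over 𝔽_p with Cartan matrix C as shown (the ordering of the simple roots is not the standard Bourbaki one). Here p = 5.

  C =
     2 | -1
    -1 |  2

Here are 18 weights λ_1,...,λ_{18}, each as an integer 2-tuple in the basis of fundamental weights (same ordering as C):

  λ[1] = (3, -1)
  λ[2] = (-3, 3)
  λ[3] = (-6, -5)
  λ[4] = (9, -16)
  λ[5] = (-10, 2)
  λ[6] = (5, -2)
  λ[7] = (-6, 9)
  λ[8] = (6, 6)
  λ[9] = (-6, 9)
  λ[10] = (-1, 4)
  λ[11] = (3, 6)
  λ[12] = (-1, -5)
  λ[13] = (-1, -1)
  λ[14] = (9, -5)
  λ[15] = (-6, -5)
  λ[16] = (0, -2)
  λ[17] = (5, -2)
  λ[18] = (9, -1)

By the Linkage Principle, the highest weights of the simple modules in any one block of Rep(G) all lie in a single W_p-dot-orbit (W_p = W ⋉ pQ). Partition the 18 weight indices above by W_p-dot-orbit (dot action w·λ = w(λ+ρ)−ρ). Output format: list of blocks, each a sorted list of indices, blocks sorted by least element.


Dynkin diagram of C (from the 2 off-diagonal −1 entries): A_2.

Each λ_j+ρ reduced to Ā_5; 2-tuples below use C's row order:

  [1] (4, 0);  [2] (2, 2);  [3] (0, 1);  [4] (0, 5);  [5] (1, 1);  [6] (4, 0);  [7] (0, 0);  [8] (2, 2);  [9] (0, 0);  [10] (0, 5);  [11] (1, 1);  [12] (4, 0);  [13] (0, 0);  [14] (0, 1);  [15] (0, 1);  [16] (0, 1);  [17] (4, 0);  [18] (0, 5)

These 18 weights hit 6 W_5-dot-orbits; sizes (4, 2, 4, 3, 2, 3):

[[1, 6, 12, 17], [2, 8], [3, 14, 15, 16], [4, 10, 18], [5, 11], [7, 9, 13]]


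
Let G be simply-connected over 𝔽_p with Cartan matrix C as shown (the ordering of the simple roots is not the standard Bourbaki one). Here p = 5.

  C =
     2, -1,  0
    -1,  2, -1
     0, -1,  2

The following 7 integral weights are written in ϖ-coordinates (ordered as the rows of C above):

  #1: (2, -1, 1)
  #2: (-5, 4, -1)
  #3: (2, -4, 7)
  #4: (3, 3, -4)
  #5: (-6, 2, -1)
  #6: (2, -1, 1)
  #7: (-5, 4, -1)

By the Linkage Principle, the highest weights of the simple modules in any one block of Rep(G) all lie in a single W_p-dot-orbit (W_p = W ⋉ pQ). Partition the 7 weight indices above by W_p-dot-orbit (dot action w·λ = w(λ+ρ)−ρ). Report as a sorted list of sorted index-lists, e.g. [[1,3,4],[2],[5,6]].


Type A_3, rank 3, |W|=24; reorder rows/cols to standard.

Alcove-folded reps (p=5, 7 weights, presented ϖ-order):

  λ_1 → (3, 0, 2) · λ_2 → (4, 1, 0) · λ_3 → (3, 0, 2) · λ_4 → (1, 1, 0) · λ_5 → (3, 0, 2) · λ_6 → (3, 0, 2) · λ_7 → (4, 1, 0)

The 7 indices split into 3 linkage classes (same alcove rep ⇔ same W_5-dot-orbit):

[[1, 3, 5, 6], [2, 7], [4]]


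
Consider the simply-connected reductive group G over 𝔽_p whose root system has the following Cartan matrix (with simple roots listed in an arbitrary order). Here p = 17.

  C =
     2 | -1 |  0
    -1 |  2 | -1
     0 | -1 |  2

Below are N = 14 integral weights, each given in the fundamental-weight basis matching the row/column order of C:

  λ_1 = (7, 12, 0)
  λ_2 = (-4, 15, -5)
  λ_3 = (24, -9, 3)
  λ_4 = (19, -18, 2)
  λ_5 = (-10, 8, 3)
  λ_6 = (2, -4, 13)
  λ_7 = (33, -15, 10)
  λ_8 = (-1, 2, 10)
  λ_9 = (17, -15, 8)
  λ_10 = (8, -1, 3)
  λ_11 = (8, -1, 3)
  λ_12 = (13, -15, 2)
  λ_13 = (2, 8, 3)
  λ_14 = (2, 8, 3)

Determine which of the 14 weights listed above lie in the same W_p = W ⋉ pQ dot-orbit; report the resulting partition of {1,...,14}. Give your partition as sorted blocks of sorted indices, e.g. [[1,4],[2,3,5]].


A_3 Cartan matrix, 3 simple roots permuted; ρ=(1,1,1).

Ā_17 reps of the 14 weights (A_3, coords as presented):

  1: (3, 9, 4) · 2: (3, 9, 4) · 3: (9, 0, 4) · 4: (0, 3, 11) · 5: (9, 0, 4) · 6: (0, 3, 11) · 7: (0, 3, 11) · 8: (0, 3, 11) · 9: (3, 9, 4) · 10: (9, 0, 4) · 11: (9, 0, 4) · 12: (0, 3, 11) · 13: (3, 9, 4) · 14: (3, 9, 4)

These 14 weights hit 3 W_17-dot-orbits; sizes (5, 4, 5):

[[1, 2, 9, 13, 14], [3, 5, 10, 11], [4, 6, 7, 8, 12]]


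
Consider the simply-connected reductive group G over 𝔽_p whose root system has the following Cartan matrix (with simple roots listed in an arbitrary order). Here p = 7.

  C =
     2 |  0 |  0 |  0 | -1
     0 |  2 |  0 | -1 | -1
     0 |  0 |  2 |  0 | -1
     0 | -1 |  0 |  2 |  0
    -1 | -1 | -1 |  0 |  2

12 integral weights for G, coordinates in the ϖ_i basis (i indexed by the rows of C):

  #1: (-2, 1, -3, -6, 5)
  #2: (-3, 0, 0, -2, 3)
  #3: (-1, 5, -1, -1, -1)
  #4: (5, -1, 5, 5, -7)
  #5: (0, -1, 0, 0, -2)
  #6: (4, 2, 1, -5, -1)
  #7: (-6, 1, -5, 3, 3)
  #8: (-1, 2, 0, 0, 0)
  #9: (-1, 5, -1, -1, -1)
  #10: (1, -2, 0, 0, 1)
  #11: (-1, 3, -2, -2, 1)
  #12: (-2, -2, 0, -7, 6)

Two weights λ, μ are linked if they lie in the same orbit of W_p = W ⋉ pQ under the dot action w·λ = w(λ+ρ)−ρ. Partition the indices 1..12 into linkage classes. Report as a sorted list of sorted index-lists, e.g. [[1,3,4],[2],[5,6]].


Type D_5, rank 5, |W|=1920; reorder rows/cols to standard.

Each λ_j+ρ reduced to Ā_7; 5-tuples below use C's row order:

  λ_1 → (0, 0, 1, 1, 1)
  λ_2 → (2, 1, 1, 0, 1)
  λ_3 → (0, 1, 0, 0, 0)
  λ_4 → (0, 1, 0, 0, 0)
  λ_5 → (0, 1, 0, 0, 0)
  λ_6 → (2, 1, 1, 0, 1)
  λ_7 → (0, 0, 1, 1, 1)
  λ_8 → (0, 0, 1, 1, 1)
  λ_9 → (0, 1, 0, 0, 0)
  λ_10 → (2, 1, 1, 0, 1)
  λ_11 → (0, 0, 1, 1, 1)
  λ_12 → (0, 1, 0, 0, 0)

3 distinct reps among the 12 weights ⇒ 3 W_7-linkage classes:

[[1, 7, 8, 11], [2, 6, 10], [3, 4, 5, 9, 12]]


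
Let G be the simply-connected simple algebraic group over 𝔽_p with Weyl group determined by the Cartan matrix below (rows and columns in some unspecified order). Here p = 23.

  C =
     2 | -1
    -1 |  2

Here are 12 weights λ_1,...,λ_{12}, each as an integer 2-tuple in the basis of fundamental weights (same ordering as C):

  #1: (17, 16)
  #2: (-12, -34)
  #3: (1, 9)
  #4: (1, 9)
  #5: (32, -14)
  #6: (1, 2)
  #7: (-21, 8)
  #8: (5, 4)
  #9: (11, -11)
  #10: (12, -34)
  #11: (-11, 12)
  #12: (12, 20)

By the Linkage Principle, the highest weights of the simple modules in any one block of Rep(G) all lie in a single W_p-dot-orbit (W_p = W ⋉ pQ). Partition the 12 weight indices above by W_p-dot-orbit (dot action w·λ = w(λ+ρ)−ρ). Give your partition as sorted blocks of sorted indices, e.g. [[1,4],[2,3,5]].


Dynkin diagram of C (from the 2 off-diagonal −1 entries): A_2.

Ā_23 reps of the 12 weights (A_2, coords as presented):

    [1] (6, 5)
    [2] (2, 10)
    [3] (2, 10)
    [4] (2, 10)
    [5] (10, 3)
    [6] (2, 3)
    [7] (9, 11)
    [8] (6, 5)
    [9] (2, 10)
    [10] (10, 3)
    [11] (10, 3)
    [12] (2, 10)

5 distinct reps among the 12 weights ⇒ 5 W_23-linkage classes:

[[1, 8], [2, 3, 4, 9, 12], [5, 10, 11], [6], [7]]


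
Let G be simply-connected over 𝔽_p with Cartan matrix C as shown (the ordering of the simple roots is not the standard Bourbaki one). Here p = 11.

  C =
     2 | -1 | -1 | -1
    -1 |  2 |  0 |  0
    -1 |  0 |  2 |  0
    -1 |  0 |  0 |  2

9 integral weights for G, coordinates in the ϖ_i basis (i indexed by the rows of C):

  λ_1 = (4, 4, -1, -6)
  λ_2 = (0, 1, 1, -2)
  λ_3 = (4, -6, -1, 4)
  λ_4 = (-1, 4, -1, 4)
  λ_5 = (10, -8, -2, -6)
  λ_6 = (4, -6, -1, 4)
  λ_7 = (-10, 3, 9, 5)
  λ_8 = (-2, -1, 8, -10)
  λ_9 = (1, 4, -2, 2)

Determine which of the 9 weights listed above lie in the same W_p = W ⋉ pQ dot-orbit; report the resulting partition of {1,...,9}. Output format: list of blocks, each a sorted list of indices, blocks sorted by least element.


Dynkin diagram of C (from the 6 off-diagonal −1 entries): D_4.

Alcove-folded reps (p=11, 9 weights, presented ϖ-order):

  λ_1+ρ ↦ (0, 5, 0, 5) · λ_2+ρ ↦ (0, 2, 2, 1) · λ_3+ρ ↦ (0, 5, 0, 5) · λ_4+ρ ↦ (0, 5, 0, 5) · λ_5+ρ ↦ (1, 5, 1, 3) · λ_6+ρ ↦ (0, 5, 0, 5) · λ_7+ρ ↦ (1, 5, 1, 3) · λ_8+ρ ↦ (0, 8, 1, 1) · λ_9+ρ ↦ (1, 5, 1, 3)

The 9 indices split into 4 linkage classes (same alcove rep ⇔ same W_11-dot-orbit):

[[1, 3, 4, 6], [2], [5, 7, 9], [8]]


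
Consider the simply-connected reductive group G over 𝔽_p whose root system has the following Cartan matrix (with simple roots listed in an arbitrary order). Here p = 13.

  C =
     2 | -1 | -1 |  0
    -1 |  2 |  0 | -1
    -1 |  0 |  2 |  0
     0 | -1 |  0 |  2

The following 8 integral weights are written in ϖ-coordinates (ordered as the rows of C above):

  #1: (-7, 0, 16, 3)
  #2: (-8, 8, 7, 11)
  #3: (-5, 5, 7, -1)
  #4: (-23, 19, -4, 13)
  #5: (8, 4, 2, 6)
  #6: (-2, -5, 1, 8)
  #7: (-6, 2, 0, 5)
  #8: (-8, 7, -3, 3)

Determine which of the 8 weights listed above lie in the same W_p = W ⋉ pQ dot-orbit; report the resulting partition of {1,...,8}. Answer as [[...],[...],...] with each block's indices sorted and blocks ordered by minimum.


Root system A_4: the 4×4 matrix C matches after relabeling.

Each λ_j+ρ reduced to Ā_13; 4-tuples below use C's row order:

  λ_1+ρ ↦ (1, 1, 7, 3)
  λ_2+ρ ↦ (1, 1, 7, 3)
  λ_3+ρ ↦ (4, 2, 4, 0)
  λ_4+ρ ↦ (1, 1, 7, 3)
  λ_5+ρ ↦ (1, 1, 7, 3)
  λ_6+ρ ↦ (1, 1, 3, 4)
  λ_7+ρ ↦ (1, 1, 3, 4)
  λ_8+ρ ↦ (1, 1, 7, 3)

The 8 indices split into 3 linkage classes (same alcove rep ⇔ same W_13-dot-orbit):

[[1, 2, 4, 5, 8], [3], [6, 7]]


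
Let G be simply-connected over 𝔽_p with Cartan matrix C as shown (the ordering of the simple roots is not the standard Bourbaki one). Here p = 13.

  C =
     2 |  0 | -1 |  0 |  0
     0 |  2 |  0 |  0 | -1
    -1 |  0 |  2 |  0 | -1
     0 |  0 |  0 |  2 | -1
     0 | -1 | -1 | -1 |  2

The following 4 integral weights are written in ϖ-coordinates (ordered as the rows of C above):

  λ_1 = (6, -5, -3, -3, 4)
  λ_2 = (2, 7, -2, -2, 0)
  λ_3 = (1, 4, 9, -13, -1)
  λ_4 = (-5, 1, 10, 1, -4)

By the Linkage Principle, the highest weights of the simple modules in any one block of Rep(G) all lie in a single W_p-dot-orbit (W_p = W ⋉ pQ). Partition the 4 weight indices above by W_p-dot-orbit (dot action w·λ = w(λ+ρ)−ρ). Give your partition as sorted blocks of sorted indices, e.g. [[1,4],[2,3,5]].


Type D_5, rank 5, |W|=1920; reorder rows/cols to standard.

Ā_13 reps of the 4 weights (D_5, coords as presented):

    λ_1+ρ ↦ (4, 1, 1, 1, 1)
    λ_2+ρ ↦ (2, 7, 0, 0, 1)
    λ_3+ρ ↦ (2, 7, 0, 0, 1)
    λ_4+ρ ↦ (4, 1, 1, 1, 1)

Grouping the 4 weights by Ā_13-representative: 2 linkage classes.

[[1, 4], [2, 3]]


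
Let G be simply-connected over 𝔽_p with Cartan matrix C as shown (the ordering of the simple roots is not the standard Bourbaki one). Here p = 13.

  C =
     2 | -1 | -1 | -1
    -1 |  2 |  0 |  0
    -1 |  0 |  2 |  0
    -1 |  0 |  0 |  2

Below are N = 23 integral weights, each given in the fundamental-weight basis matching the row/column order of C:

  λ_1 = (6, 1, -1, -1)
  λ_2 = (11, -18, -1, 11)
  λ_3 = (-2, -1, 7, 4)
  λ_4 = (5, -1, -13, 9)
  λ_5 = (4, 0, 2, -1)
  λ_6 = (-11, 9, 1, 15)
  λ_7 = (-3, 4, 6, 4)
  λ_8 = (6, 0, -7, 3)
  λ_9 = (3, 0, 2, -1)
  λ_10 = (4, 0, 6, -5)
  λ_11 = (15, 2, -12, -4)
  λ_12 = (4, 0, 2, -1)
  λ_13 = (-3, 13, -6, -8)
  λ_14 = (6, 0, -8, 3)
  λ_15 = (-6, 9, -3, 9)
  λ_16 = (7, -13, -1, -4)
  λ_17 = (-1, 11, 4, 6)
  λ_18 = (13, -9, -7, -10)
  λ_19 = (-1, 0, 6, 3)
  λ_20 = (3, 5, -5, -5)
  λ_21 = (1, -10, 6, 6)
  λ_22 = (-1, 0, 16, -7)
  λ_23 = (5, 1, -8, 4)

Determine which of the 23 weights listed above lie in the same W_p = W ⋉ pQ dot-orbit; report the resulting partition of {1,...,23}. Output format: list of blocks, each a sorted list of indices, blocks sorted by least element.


Type D_4, rank 4, |W|=192; reorder rows/cols to standard.

λ_j+ρ reflected into Ā_13 (⟨·,θ^∨⟩≤13); 4-tuples as given:

  [1] (4, 2, 0, 0);  [2] (1, 1, 6, 4);  [3] (0, 1, 7, 4);  [4] (3, 3, 3, 1);  [5] (4, 1, 3, 0);  [6] (0, 3, 5, 3);  [7] (0, 3, 5, 3);  [8] (1, 1, 6, 4);  [9] (4, 1, 3, 0);  [10] (0, 1, 7, 4);  [11] (0, 3, 5, 3);  [12] (4, 1, 3, 0);  [13] (1, 1, 6, 4);  [14] (0, 1, 7, 4);  [15] (0, 3, 5, 3);  [16] (4, 1, 3, 0);  [17] (1, 1, 6, 4);  [18] (4, 1, 3, 0);  [19] (0, 1, 7, 4);  [20] (4, 2, 0, 0);  [21] (4, 2, 0, 0);  [22] (0, 1, 7, 4);  [23] (1, 1, 6, 4)

Grouping the 23 weights by Ā_13-representative: 6 linkage classes.

[[1, 20, 21], [2, 8, 13, 17, 23], [3, 10, 14, 19, 22], [4], [5, 9, 12, 16, 18], [6, 7, 11, 15]]


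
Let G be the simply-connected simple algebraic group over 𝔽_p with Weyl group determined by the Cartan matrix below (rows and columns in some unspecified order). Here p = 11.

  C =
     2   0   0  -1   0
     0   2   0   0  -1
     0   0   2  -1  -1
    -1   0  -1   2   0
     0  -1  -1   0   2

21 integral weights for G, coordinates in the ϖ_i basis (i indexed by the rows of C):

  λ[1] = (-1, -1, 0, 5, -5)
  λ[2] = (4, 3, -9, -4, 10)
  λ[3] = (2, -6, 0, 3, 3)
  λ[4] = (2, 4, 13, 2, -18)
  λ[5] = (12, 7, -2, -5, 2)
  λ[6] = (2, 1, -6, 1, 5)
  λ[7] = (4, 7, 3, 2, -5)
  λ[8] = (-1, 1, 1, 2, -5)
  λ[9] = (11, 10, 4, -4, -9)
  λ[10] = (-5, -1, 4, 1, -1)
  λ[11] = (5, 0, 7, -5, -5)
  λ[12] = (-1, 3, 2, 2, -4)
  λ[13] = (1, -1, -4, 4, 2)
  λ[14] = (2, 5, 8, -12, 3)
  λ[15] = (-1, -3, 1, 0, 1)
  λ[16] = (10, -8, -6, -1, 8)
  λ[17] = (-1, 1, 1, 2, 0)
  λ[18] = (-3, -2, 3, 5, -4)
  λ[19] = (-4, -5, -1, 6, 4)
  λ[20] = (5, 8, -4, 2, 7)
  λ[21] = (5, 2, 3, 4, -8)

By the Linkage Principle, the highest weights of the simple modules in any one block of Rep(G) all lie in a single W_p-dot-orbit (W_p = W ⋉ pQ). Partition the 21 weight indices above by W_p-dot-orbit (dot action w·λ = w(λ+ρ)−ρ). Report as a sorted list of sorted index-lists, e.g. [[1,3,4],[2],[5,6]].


Cartan matrix: type A_5 (|W|=720); un-permuting the 5 rows.

W_11-reps of the 21 weights in Ā_11 (same 5-coord order as C):

  1: (0, 1, 0, 3, 3) · 2: (2, 0, 3, 2, 0) · 3: (2, 3, 0, 4, 1) · 4: (0, 2, 2, 3, 1) · 5: (0, 2, 2, 1, 0) · 6: (0, 2, 2, 3, 1) · 7: (0, 1, 0, 3, 3) · 8: (0, 2, 2, 1, 0) · 9: (0, 2, 2, 3, 1) · 10: (2, 0, 3, 2, 0) · 11: (2, 3, 0, 4, 1) · 12: (0, 1, 0, 3, 3) · 13: (2, 0, 3, 2, 0) · 14: (0, 2, 2, 1, 0) · 15: (0, 2, 2, 1, 0) · 16: (2, 0, 3, 2, 0) · 17: (0, 2, 2, 3, 1) · 18: (2, 3, 0, 4, 1) · 19: (2, 3, 0, 4, 1) · 20: (0, 2, 2, 3, 1) · 21: (2, 0, 3, 2, 0)

Partition of {1..21} into 5 W_11-dot-orbits:

[[1, 7, 12], [2, 10, 13, 16, 21], [3, 11, 18, 19], [4, 6, 9, 17, 20], [5, 8, 14, 15]]


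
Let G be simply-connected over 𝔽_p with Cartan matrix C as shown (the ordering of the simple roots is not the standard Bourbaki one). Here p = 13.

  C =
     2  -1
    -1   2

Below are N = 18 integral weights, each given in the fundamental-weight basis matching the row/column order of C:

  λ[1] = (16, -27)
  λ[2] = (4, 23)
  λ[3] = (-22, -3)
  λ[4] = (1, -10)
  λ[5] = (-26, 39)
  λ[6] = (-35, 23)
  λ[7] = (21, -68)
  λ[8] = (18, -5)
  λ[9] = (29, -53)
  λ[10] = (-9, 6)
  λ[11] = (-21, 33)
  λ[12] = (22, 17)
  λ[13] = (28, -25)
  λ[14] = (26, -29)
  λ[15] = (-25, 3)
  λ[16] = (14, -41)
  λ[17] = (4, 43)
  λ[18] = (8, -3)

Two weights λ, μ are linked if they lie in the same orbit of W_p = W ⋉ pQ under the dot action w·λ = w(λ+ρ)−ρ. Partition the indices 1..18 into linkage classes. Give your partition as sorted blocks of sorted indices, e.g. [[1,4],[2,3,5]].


A_2 Cartan matrix, 2 simple roots permuted; ρ=(1,1).

Ā_13 reps of the 18 weights (A_2, coords as presented):

    [1] (4, 0)
    [2] (8, 3)
    [3] (8, 3)
    [4] (7, 2)
    [5] (11, 1)
    [6] (8, 3)
    [7] (7, 2)
    [8] (7, 2)
    [9] (4, 0)
    [10] (7, 1)
    [11] (7, 1)
    [12] (8, 3)
    [13] (8, 3)
    [14] (11, 1)
    [15] (7, 2)
    [16] (11, 1)
    [17] (5, 5)
    [18] (7, 2)

Grouping the 18 weights by Ā_13-representative: 6 linkage classes.

[[1, 9], [2, 3, 6, 12, 13], [4, 7, 8, 15, 18], [5, 14, 16], [10, 11], [17]]


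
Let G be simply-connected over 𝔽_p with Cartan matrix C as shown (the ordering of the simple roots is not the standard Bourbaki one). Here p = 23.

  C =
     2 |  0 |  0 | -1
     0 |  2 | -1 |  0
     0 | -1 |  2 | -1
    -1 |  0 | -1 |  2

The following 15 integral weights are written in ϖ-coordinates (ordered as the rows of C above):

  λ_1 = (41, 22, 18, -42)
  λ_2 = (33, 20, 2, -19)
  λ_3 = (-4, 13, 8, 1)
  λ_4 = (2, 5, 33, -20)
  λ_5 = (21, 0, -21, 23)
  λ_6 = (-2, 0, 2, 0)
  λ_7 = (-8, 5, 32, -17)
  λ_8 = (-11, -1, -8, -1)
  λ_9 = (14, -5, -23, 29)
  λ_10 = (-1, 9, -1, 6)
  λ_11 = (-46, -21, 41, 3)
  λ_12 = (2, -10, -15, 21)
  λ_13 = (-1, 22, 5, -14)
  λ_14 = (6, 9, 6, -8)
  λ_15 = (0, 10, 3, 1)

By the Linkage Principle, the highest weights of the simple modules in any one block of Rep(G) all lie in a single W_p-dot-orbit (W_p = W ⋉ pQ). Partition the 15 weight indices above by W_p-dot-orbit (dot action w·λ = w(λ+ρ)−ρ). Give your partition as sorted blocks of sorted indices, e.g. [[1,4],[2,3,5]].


C ↔ A_4 under row/col permutation; |W(A_4)| = 120.

λ_j+ρ reflected into Ā_23 (⟨·,θ^∨⟩≤23); 4-tuples as given:

  [1] (1, 1, 3, 0) · [2] (1, 11, 4, 2) · [3] (0, 12, 8, 1) · [4] (1, 11, 4, 2) · [5] (1, 1, 3, 0) · [6] (1, 1, 3, 0) · [7] (0, 10, 0, 7) · [8] (0, 10, 0, 7) · [9] (4, 0, 1, 3) · [10] (0, 10, 0, 7) · [11] (1, 1, 3, 0) · [12] (0, 12, 8, 1) · [13] (0, 10, 0, 7) · [14] (0, 10, 0, 7) · [15] (1, 11, 4, 2)

Linkage partition of the 15 weights (5 classes, p=23):

[[1, 5, 6, 11], [2, 4, 15], [3, 12], [7, 8, 10, 13, 14], [9]]


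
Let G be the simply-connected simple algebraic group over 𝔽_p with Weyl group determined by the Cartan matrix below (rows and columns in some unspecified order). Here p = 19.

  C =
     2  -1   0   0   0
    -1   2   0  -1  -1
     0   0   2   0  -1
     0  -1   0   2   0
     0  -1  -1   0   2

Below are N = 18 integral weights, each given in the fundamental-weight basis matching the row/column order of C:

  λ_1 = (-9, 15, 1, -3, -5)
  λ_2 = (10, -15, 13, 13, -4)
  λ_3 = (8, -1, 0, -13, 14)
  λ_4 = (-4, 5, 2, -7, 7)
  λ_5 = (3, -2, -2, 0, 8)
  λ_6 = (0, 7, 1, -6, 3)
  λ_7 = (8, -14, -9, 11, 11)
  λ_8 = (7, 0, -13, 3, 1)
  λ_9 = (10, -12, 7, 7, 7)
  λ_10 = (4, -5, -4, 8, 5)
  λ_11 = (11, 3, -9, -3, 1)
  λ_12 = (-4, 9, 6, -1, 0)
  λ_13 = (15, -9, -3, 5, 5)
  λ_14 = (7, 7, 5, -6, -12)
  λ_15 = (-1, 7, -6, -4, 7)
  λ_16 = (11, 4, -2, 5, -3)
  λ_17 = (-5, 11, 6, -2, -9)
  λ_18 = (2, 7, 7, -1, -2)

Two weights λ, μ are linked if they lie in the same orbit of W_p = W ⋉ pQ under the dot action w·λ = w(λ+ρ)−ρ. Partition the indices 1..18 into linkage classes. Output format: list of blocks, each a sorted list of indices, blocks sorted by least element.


Root system D_5: the 5×5 matrix C matches after relabeling.

Alcove-folded reps (p=19, 18 weights, presented ϖ-order):

  [1] (8, 2, 2, 2, 1);  [2] (0, 3, 3, 3, 2);  [3] (3, 3, 5, 0, 1);  [4] (0, 3, 3, 3, 2);  [5] (3, 1, 1, 0, 6);  [6] (1, 3, 2, 5, 1);  [7] (3, 1, 1, 0, 6);  [8] (1, 3, 2, 5, 1);  [9] (0, 3, 3, 3, 2);  [10] (1, 3, 2, 5, 1);  [11] (8, 2, 2, 2, 1);  [12] (3, 1, 1, 0, 6);  [13] (8, 2, 2, 2, 1);  [14] (0, 3, 3, 3, 2);  [15] (0, 3, 3, 3, 2);  [16] (8, 2, 2, 2, 1);  [17] (3, 1, 1, 0, 6);  [18] (3, 1, 1, 0, 6)

These 18 weights hit 5 W_19-dot-orbits; sizes (4, 5, 1, 5, 3):

[[1, 11, 13, 16], [2, 4, 9, 14, 15], [3], [5, 7, 12, 17, 18], [6, 8, 10]]


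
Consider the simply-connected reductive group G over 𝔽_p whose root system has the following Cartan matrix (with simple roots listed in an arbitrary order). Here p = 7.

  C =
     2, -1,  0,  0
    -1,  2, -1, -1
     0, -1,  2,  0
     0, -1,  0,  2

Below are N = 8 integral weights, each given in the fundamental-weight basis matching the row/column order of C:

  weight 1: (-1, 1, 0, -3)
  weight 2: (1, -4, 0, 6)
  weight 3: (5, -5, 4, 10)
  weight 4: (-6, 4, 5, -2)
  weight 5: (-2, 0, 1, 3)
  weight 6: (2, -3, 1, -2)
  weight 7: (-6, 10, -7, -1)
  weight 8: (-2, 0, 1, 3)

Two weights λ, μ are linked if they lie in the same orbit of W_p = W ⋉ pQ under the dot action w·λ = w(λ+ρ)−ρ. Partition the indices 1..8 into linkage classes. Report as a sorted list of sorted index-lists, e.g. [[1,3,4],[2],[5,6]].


Root system D_4: the 4×4 matrix C matches after relabeling.

Each λ_j+ρ reduced to Ā_7; 4-tuples below use C's row order:

  λ_1+ρ ↦ (0, 0, 1, 2);  λ_2+ρ ↦ (1, 0, 2, 4);  λ_3+ρ ↦ (1, 0, 2, 4);  λ_4+ρ ↦ (1, 0, 2, 3);  λ_5+ρ ↦ (1, 0, 2, 4);  λ_6+ρ ↦ (0, 0, 1, 2);  λ_7+ρ ↦ (1, 0, 2, 4);  λ_8+ρ ↦ (1, 0, 2, 4)

Grouping the 8 weights by Ā_7-representative: 3 linkage classes.

[[1, 6], [2, 3, 5, 7, 8], [4]]


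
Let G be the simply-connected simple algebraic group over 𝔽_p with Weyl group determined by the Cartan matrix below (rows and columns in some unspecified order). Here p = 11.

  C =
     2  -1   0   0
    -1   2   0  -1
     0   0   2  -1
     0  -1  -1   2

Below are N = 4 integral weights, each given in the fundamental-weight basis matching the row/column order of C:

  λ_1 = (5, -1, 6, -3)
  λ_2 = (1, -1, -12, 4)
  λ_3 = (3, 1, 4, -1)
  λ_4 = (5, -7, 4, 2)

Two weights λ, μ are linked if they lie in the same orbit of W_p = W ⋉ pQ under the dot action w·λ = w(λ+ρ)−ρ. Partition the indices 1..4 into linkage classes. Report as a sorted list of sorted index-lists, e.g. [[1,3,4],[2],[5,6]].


C ↔ A_4 under row/col permutation; |W(A_4)| = 120.

Each λ_j+ρ reduced to Ā_11; 4-tuples below use C's row order:

    λ_1 → (4, 2, 5, 0)
    λ_2 → (4, 2, 5, 0)
    λ_3 → (4, 2, 5, 0)
    λ_4 → (0, 3, 2, 3)

Grouping the 4 weights by Ā_11-representative: 2 linkage classes.

[[1, 2, 3], [4]]


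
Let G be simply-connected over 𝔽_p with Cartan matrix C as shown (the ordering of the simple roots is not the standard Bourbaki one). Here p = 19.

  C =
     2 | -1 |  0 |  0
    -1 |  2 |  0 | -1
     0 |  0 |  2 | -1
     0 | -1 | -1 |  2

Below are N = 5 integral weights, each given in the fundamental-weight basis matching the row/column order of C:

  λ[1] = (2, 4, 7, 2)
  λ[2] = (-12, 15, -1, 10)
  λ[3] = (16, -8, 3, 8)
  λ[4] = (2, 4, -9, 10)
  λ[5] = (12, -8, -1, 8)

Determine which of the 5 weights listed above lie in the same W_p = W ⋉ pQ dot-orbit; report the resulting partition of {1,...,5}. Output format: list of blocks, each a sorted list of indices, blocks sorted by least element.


Root system A_4: the 4×4 matrix C matches after relabeling.

λ_j+ρ reflected into Ā_19 (⟨·,θ^∨⟩≤19); 4-tuples as given:

  λ_1+ρ ↦ (3, 5, 8, 3) · λ_2+ρ ↦ (3, 5, 8, 3) · λ_3+ρ ↦ (6, 7, 0, 2) · λ_4+ρ ↦ (3, 5, 8, 3) · λ_5+ρ ↦ (6, 7, 0, 2)

Linkage partition of the 5 weights (2 classes, p=19):

[[1, 2, 4], [3, 5]]


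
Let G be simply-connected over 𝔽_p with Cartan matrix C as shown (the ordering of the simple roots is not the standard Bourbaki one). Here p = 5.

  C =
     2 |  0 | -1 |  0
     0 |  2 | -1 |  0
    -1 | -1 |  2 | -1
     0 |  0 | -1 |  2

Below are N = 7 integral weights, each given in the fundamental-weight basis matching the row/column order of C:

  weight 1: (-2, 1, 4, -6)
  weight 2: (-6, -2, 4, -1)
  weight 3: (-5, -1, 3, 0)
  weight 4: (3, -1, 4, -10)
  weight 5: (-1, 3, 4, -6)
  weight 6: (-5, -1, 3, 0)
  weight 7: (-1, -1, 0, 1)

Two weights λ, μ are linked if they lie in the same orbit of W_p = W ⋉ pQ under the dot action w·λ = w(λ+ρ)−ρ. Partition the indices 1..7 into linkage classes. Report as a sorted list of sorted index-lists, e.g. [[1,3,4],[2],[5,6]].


Type D_4, rank 4, |W|=192; reorder rows/cols to standard.

W_5-reps of the 7 weights in Ā_5 (same 4-coord order as C):

  [1] (1, 0, 0, 3)
  [2] (4, 0, 0, 1)
  [3] (4, 0, 0, 1)
  [4] (4, 0, 0, 1)
  [5] (4, 0, 0, 1)
  [6] (4, 0, 0, 1)
  [7] (0, 0, 1, 2)

These 7 weights hit 3 W_5-dot-orbits; sizes (1, 5, 1):

[[1], [2, 3, 4, 5, 6], [7]]


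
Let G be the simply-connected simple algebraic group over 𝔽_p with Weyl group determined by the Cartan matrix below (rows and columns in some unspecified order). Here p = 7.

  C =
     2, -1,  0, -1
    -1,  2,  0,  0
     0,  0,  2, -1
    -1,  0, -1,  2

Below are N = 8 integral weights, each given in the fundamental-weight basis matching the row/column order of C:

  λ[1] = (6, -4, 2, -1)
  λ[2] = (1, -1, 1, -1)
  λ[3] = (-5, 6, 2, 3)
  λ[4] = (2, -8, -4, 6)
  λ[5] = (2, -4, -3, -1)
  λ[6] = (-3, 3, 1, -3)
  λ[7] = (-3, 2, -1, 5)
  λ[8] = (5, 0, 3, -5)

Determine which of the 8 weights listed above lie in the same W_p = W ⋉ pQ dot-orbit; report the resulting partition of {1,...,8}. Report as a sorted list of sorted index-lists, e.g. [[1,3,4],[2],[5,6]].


Root system A_4: the 4×4 matrix C matches after relabeling.

Ā_7 reps of the 8 weights (A_4, coords as presented):

  λ_1+ρ ↦ (4, 0, 0, 0);  λ_2+ρ ↦ (2, 0, 2, 0);  λ_3+ρ ↦ (4, 0, 0, 0);  λ_4+ρ ↦ (4, 0, 0, 0);  λ_5+ρ ↦ (2, 1, 0, 0);  λ_6+ρ ↦ (2, 0, 2, 0);  λ_7+ρ ↦ (2, 1, 0, 4);  λ_8+ρ ↦ (2, 1, 0, 4)

Partition of {1..8} into 4 W_7-dot-orbits:

[[1, 3, 4], [2, 6], [5], [7, 8]]


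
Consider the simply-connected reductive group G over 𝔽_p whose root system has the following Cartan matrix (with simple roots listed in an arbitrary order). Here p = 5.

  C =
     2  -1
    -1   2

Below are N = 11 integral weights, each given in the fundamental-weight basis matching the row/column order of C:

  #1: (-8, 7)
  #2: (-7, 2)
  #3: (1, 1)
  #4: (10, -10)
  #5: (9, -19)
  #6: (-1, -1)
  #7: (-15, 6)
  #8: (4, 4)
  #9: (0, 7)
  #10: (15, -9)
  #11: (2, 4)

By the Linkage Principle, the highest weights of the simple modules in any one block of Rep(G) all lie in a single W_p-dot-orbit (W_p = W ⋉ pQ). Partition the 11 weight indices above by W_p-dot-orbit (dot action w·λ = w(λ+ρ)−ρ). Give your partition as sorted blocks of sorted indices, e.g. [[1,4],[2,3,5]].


Type A_2, rank 2, |W|=6; reorder rows/cols to standard.

W_5-reps of the 11 weights in Ā_5 (same 2-coord order as C):

  λ_1 → (2, 2);  λ_2 → (2, 2);  λ_3 → (2, 2);  λ_4 → (3, 1);  λ_5 → (0, 2);  λ_6 → (0, 0);  λ_7 → (2, 2);  λ_8 → (0, 0);  λ_9 → (3, 1);  λ_10 → (2, 2);  λ_11 → (0, 2)

4 distinct reps among the 11 weights ⇒ 4 W_5-linkage classes:

[[1, 2, 3, 7, 10], [4, 9], [5, 11], [6, 8]]


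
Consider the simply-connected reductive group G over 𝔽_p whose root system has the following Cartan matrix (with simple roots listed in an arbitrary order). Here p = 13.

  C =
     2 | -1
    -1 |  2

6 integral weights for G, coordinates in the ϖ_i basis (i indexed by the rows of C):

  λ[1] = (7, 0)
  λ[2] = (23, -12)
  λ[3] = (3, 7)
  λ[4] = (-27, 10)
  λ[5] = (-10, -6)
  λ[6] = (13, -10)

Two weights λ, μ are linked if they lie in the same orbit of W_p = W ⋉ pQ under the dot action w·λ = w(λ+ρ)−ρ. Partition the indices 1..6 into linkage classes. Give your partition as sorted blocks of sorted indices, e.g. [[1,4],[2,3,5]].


Dynkin diagram of C (from the 2 off-diagonal −1 entries): A_2.

Folding the 6 weights λ_j+ρ into Ā_13 (reps in the given 2-coord order):

  1: (8, 1)
  2: (2, 0)
  3: (4, 8)
  4: (2, 0)
  5: (4, 8)
  6: (4, 8)

The 6 indices split into 3 linkage classes (same alcove rep ⇔ same W_13-dot-orbit):

[[1], [2, 4], [3, 5, 6]]


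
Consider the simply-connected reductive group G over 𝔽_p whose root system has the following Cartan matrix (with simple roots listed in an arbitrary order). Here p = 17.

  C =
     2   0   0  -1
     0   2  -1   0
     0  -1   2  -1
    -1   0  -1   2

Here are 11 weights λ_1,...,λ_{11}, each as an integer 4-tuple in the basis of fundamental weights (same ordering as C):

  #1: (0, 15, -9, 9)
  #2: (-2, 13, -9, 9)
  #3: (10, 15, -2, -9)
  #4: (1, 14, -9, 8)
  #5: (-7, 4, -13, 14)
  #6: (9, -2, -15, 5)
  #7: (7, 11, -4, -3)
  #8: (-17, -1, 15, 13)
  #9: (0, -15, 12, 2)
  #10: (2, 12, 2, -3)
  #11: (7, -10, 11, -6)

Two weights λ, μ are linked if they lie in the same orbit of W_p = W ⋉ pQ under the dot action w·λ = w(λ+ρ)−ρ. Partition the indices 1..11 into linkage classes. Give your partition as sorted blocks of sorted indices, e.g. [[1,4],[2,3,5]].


Root system A_4: the 4×4 matrix C matches after relabeling.

Folding the 11 weights λ_j+ρ into Ā_17 (reps in the given 4-coord order):

    [1] (1, 6, 8, 1)
    [2] (1, 6, 8, 1)
    [3] (1, 6, 8, 1)
    [4] (1, 6, 8, 1)
    [5] (3, 7, 2, 3)
    [6] (1, 6, 8, 1)
    [7] (3, 7, 2, 3)
    [8] (1, 13, 1, 2)
    [9] (1, 13, 1, 2)
    [10] (1, 13, 1, 2)
    [11] (3, 7, 2, 3)

Partition of {1..11} into 3 W_17-dot-orbits:

[[1, 2, 3, 4, 6], [5, 7, 11], [8, 9, 10]]


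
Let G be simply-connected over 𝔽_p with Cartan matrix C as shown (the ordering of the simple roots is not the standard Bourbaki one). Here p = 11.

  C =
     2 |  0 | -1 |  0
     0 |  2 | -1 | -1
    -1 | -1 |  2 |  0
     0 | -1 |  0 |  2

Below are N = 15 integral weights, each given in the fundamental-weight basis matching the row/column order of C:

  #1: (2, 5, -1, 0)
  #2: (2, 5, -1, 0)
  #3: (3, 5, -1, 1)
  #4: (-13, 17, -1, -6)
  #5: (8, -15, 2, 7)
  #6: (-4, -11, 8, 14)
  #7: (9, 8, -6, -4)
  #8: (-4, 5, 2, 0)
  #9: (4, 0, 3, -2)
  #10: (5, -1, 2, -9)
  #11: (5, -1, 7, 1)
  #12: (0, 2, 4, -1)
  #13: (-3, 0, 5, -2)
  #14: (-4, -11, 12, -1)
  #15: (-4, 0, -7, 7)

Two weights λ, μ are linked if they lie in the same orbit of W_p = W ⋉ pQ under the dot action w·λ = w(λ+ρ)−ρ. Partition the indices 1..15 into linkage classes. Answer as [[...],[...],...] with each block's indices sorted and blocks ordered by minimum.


Root system A_4: the 4×4 matrix C matches after relabeling.

λ_j+ρ reflected into Ā_11 (⟨·,θ^∨⟩≤11); 4-tuples as given:

  [1] (3, 6, 0, 1)
  [2] (3, 6, 0, 1)
  [3] (3, 6, 0, 1)
  [4] (5, 0, 4, 1)
  [5] (1, 3, 5, 0)
  [6] (3, 6, 0, 1)
  [7] (2, 1, 5, 0)
  [8] (3, 6, 0, 1)
  [9] (5, 0, 4, 1)
  [10] (1, 3, 5, 0)
  [11] (1, 3, 5, 0)
  [12] (1, 3, 5, 0)
  [13] (2, 0, 4, 1)
  [14] (1, 0, 0, 8)
  [15] (1, 3, 5, 0)

6 distinct reps among the 15 weights ⇒ 6 W_11-linkage classes:

[[1, 2, 3, 6, 8], [4, 9], [5, 10, 11, 12, 15], [7], [13], [14]]


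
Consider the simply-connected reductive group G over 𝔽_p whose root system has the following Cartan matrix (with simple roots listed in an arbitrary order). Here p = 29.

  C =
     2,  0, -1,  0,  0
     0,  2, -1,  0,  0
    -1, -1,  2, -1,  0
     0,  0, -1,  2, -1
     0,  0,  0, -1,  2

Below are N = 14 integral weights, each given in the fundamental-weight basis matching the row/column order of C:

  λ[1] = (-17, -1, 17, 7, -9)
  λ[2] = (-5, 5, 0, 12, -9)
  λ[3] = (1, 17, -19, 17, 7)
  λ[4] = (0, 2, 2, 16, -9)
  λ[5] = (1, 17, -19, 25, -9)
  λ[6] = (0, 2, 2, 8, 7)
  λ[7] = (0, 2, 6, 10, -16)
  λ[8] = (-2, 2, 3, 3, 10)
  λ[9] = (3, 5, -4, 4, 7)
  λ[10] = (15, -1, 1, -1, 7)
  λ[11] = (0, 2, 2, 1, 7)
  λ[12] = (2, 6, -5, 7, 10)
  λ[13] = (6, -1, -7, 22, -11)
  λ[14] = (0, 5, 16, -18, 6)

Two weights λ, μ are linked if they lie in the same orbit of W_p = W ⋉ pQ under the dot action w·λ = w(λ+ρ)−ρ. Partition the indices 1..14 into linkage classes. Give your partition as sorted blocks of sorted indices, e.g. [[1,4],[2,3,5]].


Root system D_5: the 5×5 matrix C matches after relabeling.

Alcove-folded reps (p=29, 14 weights, presented ϖ-order):

  λ_1+ρ ↦ (16, 0, 2, 0, 8) · λ_2+ρ ↦ (1, 3, 3, 2, 8) · λ_3+ρ ↦ (16, 0, 2, 0, 8) · λ_4+ρ ↦ (1, 3, 3, 2, 8) · λ_5+ρ ↦ (16, 0, 2, 0, 8) · λ_6+ρ ↦ (1, 3, 3, 2, 8) · λ_7+ρ ↦ (1, 3, 3, 4, 11) · λ_8+ρ ↦ (1, 3, 3, 4, 11) · λ_9+ρ ↦ (1, 3, 3, 2, 8) · λ_10+ρ ↦ (16, 0, 2, 0, 8) · λ_11+ρ ↦ (1, 3, 3, 2, 8) · λ_12+ρ ↦ (1, 3, 3, 4, 11) · λ_13+ρ ↦ (1, 6, 0, 5, 10) · λ_14+ρ ↦ (1, 6, 0, 5, 10)

4 distinct reps among the 14 weights ⇒ 4 W_29-linkage classes:

[[1, 3, 5, 10], [2, 4, 6, 9, 11], [7, 8, 12], [13, 14]]


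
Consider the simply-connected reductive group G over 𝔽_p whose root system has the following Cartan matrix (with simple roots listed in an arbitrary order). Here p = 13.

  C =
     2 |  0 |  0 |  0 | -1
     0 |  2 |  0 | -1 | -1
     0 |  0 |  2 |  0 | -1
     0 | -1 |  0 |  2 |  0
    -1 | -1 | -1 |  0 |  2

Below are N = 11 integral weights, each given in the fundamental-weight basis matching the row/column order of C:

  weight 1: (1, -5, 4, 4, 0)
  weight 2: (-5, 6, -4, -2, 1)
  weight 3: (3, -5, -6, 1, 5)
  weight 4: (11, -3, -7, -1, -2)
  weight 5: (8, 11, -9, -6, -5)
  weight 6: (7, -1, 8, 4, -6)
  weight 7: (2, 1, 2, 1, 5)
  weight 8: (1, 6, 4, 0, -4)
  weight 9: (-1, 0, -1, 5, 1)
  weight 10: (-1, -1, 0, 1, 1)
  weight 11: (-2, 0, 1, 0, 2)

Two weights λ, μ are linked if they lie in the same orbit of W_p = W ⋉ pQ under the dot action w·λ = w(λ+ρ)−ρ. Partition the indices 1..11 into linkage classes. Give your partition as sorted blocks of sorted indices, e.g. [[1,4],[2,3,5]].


Dynkin diagram of C (from the 8 off-diagonal −1 entries): D_5.

Each λ_j+ρ reduced to Ā_13; 5-tuples below use C's row order:

  λ_1+ρ ↦ (1, 1, 2, 1, 2);  λ_2+ρ ↦ (1, 1, 2, 1, 2);  λ_3+ρ ↦ (1, 1, 2, 1, 2);  λ_4+ρ ↦ (0, 1, 0, 6, 2);  λ_5+ρ ↦ (3, 1, 4, 0, 0);  λ_6+ρ ↦ (3, 1, 4, 0, 0);  λ_7+ρ ↦ (0, 1, 0, 6, 2);  λ_8+ρ ↦ (1, 1, 2, 1, 2);  λ_9+ρ ↦ (0, 1, 0, 6, 2);  λ_10+ρ ↦ (0, 0, 1, 2, 2);  λ_11+ρ ↦ (1, 1, 2, 1, 2)

Linkage partition of the 11 weights (4 classes, p=13):

[[1, 2, 3, 8, 11], [4, 7, 9], [5, 6], [10]]


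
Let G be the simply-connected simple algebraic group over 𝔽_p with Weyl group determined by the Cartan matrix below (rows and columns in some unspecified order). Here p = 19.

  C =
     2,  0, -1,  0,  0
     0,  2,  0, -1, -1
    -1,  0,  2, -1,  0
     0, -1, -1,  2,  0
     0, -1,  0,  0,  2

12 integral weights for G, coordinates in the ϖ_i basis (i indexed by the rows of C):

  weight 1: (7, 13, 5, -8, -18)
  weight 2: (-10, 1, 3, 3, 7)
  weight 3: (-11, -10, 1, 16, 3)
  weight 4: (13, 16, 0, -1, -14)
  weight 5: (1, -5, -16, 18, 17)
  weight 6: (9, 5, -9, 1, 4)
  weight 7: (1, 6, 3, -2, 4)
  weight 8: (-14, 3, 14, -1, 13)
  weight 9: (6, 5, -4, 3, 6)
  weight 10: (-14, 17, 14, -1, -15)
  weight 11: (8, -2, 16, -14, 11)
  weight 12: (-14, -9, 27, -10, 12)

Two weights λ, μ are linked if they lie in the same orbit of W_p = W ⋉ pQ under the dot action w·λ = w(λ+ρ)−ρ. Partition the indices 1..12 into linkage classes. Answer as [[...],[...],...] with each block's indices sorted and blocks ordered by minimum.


Dynkin diagram of C (from the 8 off-diagonal −1 entries): A_5.

λ_j+ρ reflected into Ā_19 (⟨·,θ^∨⟩≤19); 5-tuples as given:

  λ_1 → (2, 6, 3, 1, 5)
  λ_2 → (4, 1, 4, 1, 8)
  λ_3 → (2, 4, 8, 0, 5)
  λ_4 → (1, 4, 1, 0, 0)
  λ_5 → (1, 4, 1, 0, 0)
  λ_6 → (2, 0, 2, 6, 5)
  λ_7 → (2, 6, 3, 1, 5)
  λ_8 → (1, 4, 1, 0, 0)
  λ_9 → (2, 6, 3, 1, 5)
  λ_10 → (1, 4, 1, 0, 0)
  λ_11 → (2, 6, 3, 1, 5)
  λ_12 → (2, 0, 2, 6, 5)

Partition of {1..12} into 5 W_19-dot-orbits:

[[1, 7, 9, 11], [2], [3], [4, 5, 8, 10], [6, 12]]


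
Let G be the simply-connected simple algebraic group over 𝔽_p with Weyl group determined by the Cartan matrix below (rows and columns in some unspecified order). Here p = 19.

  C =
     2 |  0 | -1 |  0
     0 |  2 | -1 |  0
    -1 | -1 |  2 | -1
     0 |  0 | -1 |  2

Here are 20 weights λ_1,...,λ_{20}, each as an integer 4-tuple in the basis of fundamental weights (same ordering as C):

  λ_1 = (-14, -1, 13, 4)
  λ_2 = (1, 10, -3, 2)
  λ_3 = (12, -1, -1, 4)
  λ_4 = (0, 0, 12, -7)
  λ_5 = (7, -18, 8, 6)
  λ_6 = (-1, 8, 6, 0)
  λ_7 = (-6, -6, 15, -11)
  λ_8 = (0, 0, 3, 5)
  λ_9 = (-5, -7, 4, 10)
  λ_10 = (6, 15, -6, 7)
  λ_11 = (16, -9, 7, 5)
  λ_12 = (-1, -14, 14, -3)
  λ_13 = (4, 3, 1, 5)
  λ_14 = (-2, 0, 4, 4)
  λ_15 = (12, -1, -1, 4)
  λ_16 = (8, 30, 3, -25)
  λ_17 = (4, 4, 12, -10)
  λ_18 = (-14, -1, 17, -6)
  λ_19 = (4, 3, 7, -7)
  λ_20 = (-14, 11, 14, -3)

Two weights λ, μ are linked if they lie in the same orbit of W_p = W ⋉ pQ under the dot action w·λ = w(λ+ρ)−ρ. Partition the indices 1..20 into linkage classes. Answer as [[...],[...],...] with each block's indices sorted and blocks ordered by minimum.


Dynkin diagram of C (from the 6 off-diagonal −1 entries): D_4.

λ_j+ρ reflected into Ā_19 (⟨·,θ^∨⟩≤19); 4-tuples as given:

    [1] (13, 0, 0, 5)
    [2] (0, 9, 2, 1)
    [3] (13, 0, 0, 5)
    [4] (1, 1, 4, 6)
    [5] (0, 9, 2, 1)
    [6] (0, 9, 2, 1)
    [7] (1, 1, 4, 6)
    [8] (1, 1, 4, 6)
    [9] (1, 1, 4, 6)
    [10] (0, 9, 2, 1)
    [11] (5, 4, 2, 6)
    [12] (0, 13, 0, 2)
    [13] (5, 4, 2, 6)
    [14] (1, 1, 4, 5)
    [15] (13, 0, 0, 5)
    [16] (1, 1, 4, 6)
    [17] (1, 1, 4, 5)
    [18] (13, 0, 0, 5)
    [19] (5, 4, 2, 6)
    [20] (5, 4, 2, 6)

These 20 weights hit 6 W_19-dot-orbits; sizes (4, 4, 5, 4, 1, 2):

[[1, 3, 15, 18], [2, 5, 6, 10], [4, 7, 8, 9, 16], [11, 13, 19, 20], [12], [14, 17]]


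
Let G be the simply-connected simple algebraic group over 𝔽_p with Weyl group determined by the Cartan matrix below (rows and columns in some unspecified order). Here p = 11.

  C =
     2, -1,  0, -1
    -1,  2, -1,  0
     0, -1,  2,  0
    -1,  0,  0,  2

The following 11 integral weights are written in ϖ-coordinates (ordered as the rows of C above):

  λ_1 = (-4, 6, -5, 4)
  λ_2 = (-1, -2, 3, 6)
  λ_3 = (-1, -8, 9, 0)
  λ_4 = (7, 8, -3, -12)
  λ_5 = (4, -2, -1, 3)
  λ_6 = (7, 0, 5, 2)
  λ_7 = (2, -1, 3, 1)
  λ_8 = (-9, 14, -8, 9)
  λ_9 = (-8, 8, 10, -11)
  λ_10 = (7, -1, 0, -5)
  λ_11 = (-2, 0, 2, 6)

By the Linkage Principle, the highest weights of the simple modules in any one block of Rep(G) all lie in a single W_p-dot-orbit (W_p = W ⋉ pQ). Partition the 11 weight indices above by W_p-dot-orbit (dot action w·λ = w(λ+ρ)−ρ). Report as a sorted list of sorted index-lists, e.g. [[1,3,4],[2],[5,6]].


Cartan matrix: type A_4 (|W|=120); un-permuting the 4 rows.

λ_j+ρ reflected into Ā_11 (⟨·,θ^∨⟩≤11); 4-tuples as given:

  λ_1+ρ ↦ (3, 0, 4, 2);  λ_2+ρ ↦ (1, 0, 3, 6);  λ_3+ρ ↦ (1, 0, 3, 6);  λ_4+ρ ↦ (3, 0, 4, 2);  λ_5+ρ ↦ (4, 0, 1, 4);  λ_6+ρ ↦ (4, 0, 1, 4);  λ_7+ρ ↦ (3, 0, 4, 2);  λ_8+ρ ↦ (4, 0, 1, 4);  λ_9+ρ ↦ (0, 2, 6, 2);  λ_10+ρ ↦ (4, 0, 1, 4);  λ_11+ρ ↦ (1, 0, 3, 6)

4 distinct reps among the 11 weights ⇒ 4 W_11-linkage classes:

[[1, 4, 7], [2, 3, 11], [5, 6, 8, 10], [9]]


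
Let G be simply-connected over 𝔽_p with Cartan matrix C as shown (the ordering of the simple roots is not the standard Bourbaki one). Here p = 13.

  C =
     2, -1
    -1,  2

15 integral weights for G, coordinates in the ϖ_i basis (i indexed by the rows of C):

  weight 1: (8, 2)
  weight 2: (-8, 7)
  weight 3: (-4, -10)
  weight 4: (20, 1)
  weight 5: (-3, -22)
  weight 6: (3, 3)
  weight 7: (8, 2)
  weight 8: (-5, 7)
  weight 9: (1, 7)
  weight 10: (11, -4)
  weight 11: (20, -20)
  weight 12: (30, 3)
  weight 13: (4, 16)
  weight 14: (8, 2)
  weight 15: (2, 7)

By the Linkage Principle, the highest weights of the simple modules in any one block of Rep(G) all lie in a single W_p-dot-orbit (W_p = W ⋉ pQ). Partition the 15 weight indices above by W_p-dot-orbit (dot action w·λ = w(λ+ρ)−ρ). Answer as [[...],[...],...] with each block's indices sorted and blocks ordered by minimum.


Type A_2, rank 2, |W|=6; reorder rows/cols to standard.

Folding the 15 weights λ_j+ρ into Ā_13 (reps in the given 2-coord order):

  λ_1+ρ ↦ (9, 3);  λ_2+ρ ↦ (7, 1);  λ_3+ρ ↦ (9, 3);  λ_4+ρ ↦ (3, 8);  λ_5+ρ ↦ (3, 8);  λ_6+ρ ↦ (4, 4);  λ_7+ρ ↦ (9, 3);  λ_8+ρ ↦ (4, 4);  λ_9+ρ ↦ (2, 8);  λ_10+ρ ↦ (9, 3);  λ_11+ρ ↦ (6, 5);  λ_12+ρ ↦ (4, 4);  λ_13+ρ ↦ (4, 4);  λ_14+ρ ↦ (9, 3);  λ_15+ρ ↦ (3, 8)

6 distinct reps among the 15 weights ⇒ 6 W_13-linkage classes:

[[1, 3, 7, 10, 14], [2], [4, 5, 15], [6, 8, 12, 13], [9], [11]]


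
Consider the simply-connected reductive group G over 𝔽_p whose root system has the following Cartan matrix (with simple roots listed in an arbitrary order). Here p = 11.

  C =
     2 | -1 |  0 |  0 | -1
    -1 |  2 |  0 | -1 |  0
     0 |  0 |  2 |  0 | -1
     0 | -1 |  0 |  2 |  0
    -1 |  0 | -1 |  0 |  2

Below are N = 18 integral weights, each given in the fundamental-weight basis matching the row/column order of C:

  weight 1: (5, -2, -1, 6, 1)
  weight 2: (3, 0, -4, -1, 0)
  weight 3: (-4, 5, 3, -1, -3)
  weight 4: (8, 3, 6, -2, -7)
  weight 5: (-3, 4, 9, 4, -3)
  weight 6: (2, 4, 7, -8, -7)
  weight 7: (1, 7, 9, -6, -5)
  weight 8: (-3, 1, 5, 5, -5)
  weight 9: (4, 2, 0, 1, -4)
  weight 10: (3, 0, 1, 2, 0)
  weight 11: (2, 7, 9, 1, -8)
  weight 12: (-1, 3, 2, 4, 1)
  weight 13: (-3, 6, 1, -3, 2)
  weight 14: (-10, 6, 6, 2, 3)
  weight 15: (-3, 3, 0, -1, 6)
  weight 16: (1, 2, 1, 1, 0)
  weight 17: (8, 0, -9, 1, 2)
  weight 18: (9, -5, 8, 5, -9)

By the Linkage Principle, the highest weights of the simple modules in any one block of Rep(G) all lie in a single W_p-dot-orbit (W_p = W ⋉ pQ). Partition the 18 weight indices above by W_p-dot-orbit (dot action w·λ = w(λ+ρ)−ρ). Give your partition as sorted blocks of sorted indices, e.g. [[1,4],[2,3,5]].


Root system A_5: the 5×5 matrix C matches after relabeling.

Each λ_j+ρ reduced to Ā_11; 5-tuples below use C's row order:

    1: (4, 1, 2, 3, 1)
    2: (2, 1, 1, 0, 2)
    3: (2, 1, 1, 0, 2)
    4: (3, 1, 1, 1, 4)
    5: (2, 1, 1, 0, 2)
    6: (2, 3, 2, 2, 1)
    7: (2, 1, 1, 0, 2)
    8: (0, 4, 0, 2, 2)
    9: (2, 3, 2, 2, 1)
    10: (4, 1, 2, 3, 1)
    11: (4, 1, 2, 3, 1)
    12: (0, 4, 0, 2, 2)
    13: (2, 3, 2, 2, 1)
    14: (2, 2, 1, 0, 5)
    15: (2, 2, 1, 0, 5)
    16: (2, 3, 2, 2, 1)
    17: (3, 1, 1, 1, 4)
    18: (2, 2, 1, 0, 5)

Partition of {1..18} into 6 W_11-dot-orbits:

[[1, 10, 11], [2, 3, 5, 7], [4, 17], [6, 9, 13, 16], [8, 12], [14, 15, 18]]
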